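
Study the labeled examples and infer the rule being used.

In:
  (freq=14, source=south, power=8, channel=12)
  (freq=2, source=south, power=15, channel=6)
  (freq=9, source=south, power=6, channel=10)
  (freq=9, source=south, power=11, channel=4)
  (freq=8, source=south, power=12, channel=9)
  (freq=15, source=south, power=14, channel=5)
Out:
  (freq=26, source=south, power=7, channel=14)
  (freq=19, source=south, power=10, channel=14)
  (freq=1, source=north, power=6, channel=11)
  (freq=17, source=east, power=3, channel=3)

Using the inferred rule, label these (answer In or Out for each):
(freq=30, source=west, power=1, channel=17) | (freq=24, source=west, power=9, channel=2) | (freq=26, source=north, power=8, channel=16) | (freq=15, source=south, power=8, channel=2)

Out, Out, Out, In

A rule that fits every label: source is south AND freq ≤ 15 — true of each 'In' example, false of each 'Out' one.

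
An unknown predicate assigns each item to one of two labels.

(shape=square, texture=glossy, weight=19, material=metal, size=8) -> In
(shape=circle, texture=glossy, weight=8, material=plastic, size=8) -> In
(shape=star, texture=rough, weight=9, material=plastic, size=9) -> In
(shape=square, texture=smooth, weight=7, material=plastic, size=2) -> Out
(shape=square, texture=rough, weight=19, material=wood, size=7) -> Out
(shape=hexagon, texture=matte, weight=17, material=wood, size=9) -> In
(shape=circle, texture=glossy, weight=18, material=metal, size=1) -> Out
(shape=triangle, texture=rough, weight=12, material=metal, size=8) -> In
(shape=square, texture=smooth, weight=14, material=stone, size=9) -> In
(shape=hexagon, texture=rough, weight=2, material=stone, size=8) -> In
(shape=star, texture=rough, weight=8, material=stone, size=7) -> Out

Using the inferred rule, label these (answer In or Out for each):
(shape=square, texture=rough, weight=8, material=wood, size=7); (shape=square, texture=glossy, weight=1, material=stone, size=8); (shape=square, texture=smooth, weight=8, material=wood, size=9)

The classifier is using: size ≥ 8.
(shape=square, texture=rough, weight=8, material=wood, size=7) — size = 7, hence Out. (shape=square, texture=glossy, weight=1, material=stone, size=8) — size = 8, hence In. (shape=square, texture=smooth, weight=8, material=wood, size=9) — size = 9, hence In.

Out, In, In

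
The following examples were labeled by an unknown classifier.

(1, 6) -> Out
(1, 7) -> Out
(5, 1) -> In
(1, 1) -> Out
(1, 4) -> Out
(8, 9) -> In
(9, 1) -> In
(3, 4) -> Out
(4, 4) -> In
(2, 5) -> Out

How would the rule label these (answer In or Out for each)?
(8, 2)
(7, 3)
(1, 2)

In, In, Out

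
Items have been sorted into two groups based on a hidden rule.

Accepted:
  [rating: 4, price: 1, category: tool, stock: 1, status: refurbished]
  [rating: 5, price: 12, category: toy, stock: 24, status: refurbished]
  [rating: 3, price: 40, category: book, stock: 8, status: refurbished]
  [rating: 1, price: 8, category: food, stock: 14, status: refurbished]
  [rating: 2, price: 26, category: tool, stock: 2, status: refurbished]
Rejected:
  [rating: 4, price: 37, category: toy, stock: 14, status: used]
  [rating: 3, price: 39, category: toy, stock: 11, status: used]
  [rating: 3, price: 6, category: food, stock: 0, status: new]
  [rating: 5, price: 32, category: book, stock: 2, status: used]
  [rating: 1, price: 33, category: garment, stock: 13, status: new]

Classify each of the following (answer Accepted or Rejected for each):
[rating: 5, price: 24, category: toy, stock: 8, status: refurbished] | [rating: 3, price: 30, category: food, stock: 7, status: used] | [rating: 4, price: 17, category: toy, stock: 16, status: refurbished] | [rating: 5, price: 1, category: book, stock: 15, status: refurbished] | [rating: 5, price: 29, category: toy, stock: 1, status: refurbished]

Accepted, Rejected, Accepted, Accepted, Accepted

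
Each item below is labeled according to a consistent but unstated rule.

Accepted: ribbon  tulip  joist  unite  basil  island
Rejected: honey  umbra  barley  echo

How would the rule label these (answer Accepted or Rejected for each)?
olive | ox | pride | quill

'Accepted' ⟺ contains 'i'.
olive: has 'i' — meets the rule, so Accepted.
ox: no 'i' — fails this test, so Rejected.
pride: has 'i' — meets the rule, so Accepted.
quill: has 'i' — meets the rule, so Accepted.

Accepted, Rejected, Accepted, Accepted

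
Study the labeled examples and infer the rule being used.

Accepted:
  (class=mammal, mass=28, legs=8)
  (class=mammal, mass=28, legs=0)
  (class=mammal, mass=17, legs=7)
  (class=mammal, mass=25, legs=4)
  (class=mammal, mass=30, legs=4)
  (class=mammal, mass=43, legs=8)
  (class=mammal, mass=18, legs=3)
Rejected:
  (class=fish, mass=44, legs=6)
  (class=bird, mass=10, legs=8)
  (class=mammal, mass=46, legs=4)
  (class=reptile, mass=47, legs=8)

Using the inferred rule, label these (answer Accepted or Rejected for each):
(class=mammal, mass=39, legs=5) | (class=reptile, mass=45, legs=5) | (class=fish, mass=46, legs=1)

The simplest hypothesis consistent with all the labels is: class is mammal AND mass ≤ 43.
(class=mammal, mass=39, legs=5) → class is mammal, mass = 39 → Accepted. (class=reptile, mass=45, legs=5) → class is reptile, mass = 45 → Rejected. (class=fish, mass=46, legs=1) → class is fish, mass = 46 → Rejected.

Accepted, Rejected, Rejected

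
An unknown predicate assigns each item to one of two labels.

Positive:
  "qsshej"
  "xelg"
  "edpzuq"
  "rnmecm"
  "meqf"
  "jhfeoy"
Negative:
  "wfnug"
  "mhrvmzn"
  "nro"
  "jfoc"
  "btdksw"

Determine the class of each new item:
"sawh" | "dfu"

Negative, Negative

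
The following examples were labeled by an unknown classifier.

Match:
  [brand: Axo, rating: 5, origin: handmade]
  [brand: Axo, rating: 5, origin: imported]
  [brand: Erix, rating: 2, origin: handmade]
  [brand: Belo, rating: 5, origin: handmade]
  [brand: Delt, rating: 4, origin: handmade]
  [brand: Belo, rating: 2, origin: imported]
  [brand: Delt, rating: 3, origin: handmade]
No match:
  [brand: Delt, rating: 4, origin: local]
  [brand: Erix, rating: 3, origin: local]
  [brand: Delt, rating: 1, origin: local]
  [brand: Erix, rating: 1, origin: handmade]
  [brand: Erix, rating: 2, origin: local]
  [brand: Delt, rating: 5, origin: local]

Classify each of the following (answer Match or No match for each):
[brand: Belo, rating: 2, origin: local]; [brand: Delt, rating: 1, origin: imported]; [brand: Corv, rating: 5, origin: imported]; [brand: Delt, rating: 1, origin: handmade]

All 'Match' examples share one property — origin is not local AND rating ≥ 2 — and every 'No match' example lacks it.
[brand: Belo, rating: 2, origin: local] → origin is local, rating = 2 → No match.
[brand: Delt, rating: 1, origin: imported] → origin is imported, rating = 1 → No match.
[brand: Corv, rating: 5, origin: imported] → origin is imported, rating = 5 → Match.
[brand: Delt, rating: 1, origin: handmade] → origin is handmade, rating = 1 → No match.

No match, No match, Match, No match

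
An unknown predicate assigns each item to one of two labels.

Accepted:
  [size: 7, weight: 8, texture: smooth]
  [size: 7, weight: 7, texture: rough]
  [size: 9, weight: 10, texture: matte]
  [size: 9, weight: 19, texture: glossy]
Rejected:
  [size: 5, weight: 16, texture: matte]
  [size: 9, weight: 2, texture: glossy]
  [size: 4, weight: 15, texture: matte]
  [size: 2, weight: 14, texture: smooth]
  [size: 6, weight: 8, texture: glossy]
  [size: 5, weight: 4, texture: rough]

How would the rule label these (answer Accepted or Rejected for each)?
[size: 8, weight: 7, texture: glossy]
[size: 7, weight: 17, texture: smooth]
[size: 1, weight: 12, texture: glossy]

Accepted, Accepted, Rejected

The classifier is using: weight ≥ 4 AND size ≥ 7.
[size: 8, weight: 7, texture: glossy]: Accepted (weight = 7, size = 8). [size: 7, weight: 17, texture: smooth]: Accepted (weight = 17, size = 7). [size: 1, weight: 12, texture: glossy]: Rejected (weight = 12, size = 1).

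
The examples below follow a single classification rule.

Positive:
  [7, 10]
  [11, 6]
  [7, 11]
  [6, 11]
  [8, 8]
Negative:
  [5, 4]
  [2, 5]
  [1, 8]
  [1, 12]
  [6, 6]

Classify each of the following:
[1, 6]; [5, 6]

Negative, Negative

The distinguishing property — sum ≥ 16 — holds for all the 'Positive' cases and none of the 'Negative' cases.
[1, 6]: 1+6 = 7, doesn't match → Negative.
[5, 6]: 5+6 = 11, doesn't match → Negative.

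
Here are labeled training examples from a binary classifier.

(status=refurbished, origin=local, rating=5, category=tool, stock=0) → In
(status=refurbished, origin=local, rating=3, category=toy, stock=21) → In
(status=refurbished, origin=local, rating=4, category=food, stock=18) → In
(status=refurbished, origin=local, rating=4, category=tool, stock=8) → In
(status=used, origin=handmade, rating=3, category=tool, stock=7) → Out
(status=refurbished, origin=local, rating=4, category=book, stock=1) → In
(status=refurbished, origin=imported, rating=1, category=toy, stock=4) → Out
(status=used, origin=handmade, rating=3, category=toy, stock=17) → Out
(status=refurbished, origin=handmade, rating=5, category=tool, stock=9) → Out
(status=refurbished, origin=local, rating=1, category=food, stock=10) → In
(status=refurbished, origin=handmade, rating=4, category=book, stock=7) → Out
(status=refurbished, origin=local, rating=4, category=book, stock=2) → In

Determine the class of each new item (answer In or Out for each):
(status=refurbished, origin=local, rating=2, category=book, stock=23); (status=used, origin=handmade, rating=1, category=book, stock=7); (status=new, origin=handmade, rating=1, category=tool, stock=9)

Checking candidate rules against both groups, what survives is: origin is local.
(status=refurbished, origin=local, rating=2, category=book, stock=23): origin is local, qualifies → In.
(status=used, origin=handmade, rating=1, category=book, stock=7): origin is handmade, lacks this property → Out.
(status=new, origin=handmade, rating=1, category=tool, stock=9): origin is handmade, lacks this property → Out.

In, Out, Out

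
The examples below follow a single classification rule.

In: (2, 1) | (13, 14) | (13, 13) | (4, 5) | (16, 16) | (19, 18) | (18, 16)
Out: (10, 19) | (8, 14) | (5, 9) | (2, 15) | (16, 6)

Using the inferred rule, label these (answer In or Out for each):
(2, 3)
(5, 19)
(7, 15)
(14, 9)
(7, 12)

In, Out, Out, Out, Out

'In' ⟺ |first − second| ≤ 2.
(2, 3): |2−3| = 1 — meets the rule, so In.
(5, 19): |5−19| = 14 — fails this test, so Out.
(7, 15): |7−15| = 8 — fails this test, so Out.
(14, 9): |14−9| = 5 — fails this test, so Out.
(7, 12): |7−12| = 5 — fails this test, so Out.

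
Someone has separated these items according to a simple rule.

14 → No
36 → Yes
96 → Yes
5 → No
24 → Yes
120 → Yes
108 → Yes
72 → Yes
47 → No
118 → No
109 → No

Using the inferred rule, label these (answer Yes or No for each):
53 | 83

No, No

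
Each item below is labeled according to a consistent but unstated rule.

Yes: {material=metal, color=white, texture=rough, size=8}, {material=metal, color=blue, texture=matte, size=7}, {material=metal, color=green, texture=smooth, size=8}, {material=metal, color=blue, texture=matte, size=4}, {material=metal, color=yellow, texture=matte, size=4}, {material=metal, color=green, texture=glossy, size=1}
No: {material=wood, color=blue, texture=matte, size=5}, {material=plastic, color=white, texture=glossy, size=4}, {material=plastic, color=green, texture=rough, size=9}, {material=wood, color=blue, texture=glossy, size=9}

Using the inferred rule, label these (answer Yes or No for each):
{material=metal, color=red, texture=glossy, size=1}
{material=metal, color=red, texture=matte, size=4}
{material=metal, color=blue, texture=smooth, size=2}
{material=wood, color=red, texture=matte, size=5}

Yes, Yes, Yes, No

The rule appears to be: material is metal.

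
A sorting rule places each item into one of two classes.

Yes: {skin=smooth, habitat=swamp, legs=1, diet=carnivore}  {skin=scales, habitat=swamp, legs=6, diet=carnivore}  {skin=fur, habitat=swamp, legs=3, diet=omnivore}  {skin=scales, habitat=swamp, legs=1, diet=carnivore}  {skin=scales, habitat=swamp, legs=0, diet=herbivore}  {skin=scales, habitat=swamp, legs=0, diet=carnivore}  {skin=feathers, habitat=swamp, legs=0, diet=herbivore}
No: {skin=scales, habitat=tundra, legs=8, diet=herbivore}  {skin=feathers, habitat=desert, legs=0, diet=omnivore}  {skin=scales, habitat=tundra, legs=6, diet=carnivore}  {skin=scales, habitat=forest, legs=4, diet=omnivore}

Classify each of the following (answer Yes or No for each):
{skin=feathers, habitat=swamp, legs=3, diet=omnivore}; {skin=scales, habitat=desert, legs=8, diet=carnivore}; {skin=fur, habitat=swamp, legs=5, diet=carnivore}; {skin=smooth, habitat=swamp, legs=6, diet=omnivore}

A rule that fits every label: habitat is swamp — true of each 'Yes' example, false of each 'No' one.
{skin=feathers, habitat=swamp, legs=3, diet=omnivore}: habitat is swamp — matches, so Yes.
{skin=scales, habitat=desert, legs=8, diet=carnivore}: habitat is desert — does not satisfy this, so No.
{skin=fur, habitat=swamp, legs=5, diet=carnivore}: habitat is swamp — matches, so Yes.
{skin=smooth, habitat=swamp, legs=6, diet=omnivore}: habitat is swamp — matches, so Yes.

Yes, No, Yes, Yes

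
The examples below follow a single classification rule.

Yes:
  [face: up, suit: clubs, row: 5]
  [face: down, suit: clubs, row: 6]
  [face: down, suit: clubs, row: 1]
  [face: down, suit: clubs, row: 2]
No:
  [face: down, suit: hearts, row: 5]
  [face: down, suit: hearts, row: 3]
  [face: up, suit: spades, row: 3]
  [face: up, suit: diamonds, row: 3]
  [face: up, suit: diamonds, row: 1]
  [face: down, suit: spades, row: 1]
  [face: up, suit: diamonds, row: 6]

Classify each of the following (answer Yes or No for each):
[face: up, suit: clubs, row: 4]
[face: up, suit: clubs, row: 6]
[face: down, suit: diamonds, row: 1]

Yes, Yes, No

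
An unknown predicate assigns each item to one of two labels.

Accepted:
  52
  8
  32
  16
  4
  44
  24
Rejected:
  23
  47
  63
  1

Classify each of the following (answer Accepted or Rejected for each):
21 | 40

The common property of the 'Accepted' items is: even. No 'Rejected' item has it.

Rejected, Accepted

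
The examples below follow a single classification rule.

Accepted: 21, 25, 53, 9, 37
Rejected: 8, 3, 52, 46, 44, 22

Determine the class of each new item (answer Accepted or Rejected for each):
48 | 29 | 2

Rejected, Accepted, Rejected

Looking at the examples, the only property every 'Accepted' case has and every 'Rejected' case lacks is: ≡ 1 (mod 4).
48: 48 mod 4 = 0, does not pass → Rejected.
29: 29 mod 4 = 1, satisfies this → Accepted.
2: 2 mod 4 = 2, does not pass → Rejected.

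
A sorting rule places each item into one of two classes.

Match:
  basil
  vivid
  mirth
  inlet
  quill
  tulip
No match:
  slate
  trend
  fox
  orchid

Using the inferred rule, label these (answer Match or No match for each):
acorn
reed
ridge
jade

No match, No match, Match, No match

'Match' ⟺ odd length AND contains 'i'.
acorn: length 5, no 'i' — fails this test, so No match.
reed: length 4, no 'i' — fails this test, so No match.
ridge: length 5, has 'i' — has this property, so Match.
jade: length 4, no 'i' — fails this test, so No match.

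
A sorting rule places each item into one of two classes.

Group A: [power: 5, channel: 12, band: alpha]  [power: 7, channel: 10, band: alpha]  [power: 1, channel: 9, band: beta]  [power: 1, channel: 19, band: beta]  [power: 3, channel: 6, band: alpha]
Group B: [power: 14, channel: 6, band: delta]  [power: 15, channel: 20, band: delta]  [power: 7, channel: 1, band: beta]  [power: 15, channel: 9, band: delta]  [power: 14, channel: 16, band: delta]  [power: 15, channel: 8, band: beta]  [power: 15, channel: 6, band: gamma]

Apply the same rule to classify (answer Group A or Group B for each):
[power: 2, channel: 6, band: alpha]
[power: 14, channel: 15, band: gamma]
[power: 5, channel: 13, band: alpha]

One predicate separates the groups cleanly: channel ≥ 6 AND power ≤ 7.
Group A: [power: 2, channel: 6, band: alpha], since channel = 6, power = 2. Group B: [power: 14, channel: 15, band: gamma], since channel = 15, power = 14. Group A: [power: 5, channel: 13, band: alpha], since channel = 13, power = 5.

Group A, Group B, Group A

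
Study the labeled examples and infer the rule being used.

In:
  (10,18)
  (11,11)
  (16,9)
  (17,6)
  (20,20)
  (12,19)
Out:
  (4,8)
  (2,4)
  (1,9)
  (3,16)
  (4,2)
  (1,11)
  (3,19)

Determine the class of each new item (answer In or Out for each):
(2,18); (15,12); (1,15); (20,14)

The distinguishing property — first ≥ 6 — holds for all the 'In' cases and none of the 'Out' cases.
(2,18) → first 2 → Out.
(15,12) → first 15 → In.
(1,15) → first 1 → Out.
(20,14) → first 20 → In.

Out, In, Out, In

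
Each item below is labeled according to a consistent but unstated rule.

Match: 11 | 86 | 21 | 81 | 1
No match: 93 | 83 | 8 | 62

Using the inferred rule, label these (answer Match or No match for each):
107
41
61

No match, Match, Match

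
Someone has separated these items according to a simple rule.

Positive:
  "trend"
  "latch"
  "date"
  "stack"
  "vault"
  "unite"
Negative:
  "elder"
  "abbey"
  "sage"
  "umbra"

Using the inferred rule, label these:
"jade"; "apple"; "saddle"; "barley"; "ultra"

Rule: contains 't'. This holds for each 'Positive' example and fails for each 'Negative' one.
"jade": no 't' — fails this test, so Negative.
"apple": no 't' — fails this test, so Negative.
"saddle": no 't' — fails this test, so Negative.
"barley": no 't' — fails this test, so Negative.
"ultra": has 't' — passes, so Positive.

Negative, Negative, Negative, Negative, Positive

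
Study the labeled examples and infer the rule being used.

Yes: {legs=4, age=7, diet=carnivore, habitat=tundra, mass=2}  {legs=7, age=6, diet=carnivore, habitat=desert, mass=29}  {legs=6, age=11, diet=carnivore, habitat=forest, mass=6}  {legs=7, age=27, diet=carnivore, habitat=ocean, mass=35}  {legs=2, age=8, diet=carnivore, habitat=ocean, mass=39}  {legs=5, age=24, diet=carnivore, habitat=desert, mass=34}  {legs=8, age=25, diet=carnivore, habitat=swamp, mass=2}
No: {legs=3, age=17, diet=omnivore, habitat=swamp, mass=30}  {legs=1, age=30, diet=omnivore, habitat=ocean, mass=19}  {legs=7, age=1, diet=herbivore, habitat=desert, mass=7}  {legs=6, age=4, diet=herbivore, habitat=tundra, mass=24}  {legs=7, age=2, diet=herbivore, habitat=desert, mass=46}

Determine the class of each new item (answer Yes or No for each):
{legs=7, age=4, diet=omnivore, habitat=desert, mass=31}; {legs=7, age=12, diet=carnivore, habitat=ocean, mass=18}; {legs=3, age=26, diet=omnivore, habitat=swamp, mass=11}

No, Yes, No

The classifier is using: diet is carnivore.
{legs=7, age=4, diet=omnivore, habitat=desert, mass=31}: No (diet is omnivore).
{legs=7, age=12, diet=carnivore, habitat=ocean, mass=18}: Yes (diet is carnivore).
{legs=3, age=26, diet=omnivore, habitat=swamp, mass=11}: No (diet is omnivore).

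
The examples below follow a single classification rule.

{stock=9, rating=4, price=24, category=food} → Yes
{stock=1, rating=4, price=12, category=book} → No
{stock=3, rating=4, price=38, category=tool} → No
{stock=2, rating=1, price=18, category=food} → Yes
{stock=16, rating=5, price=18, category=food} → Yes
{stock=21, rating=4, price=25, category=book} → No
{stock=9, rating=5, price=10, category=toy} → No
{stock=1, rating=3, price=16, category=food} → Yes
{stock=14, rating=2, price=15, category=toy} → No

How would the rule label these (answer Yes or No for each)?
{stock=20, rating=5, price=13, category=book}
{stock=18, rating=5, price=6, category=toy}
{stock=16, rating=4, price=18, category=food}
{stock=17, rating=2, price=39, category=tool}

No, No, Yes, No

Every 'Yes' example satisfies: category is food. None of the 'No' examples do.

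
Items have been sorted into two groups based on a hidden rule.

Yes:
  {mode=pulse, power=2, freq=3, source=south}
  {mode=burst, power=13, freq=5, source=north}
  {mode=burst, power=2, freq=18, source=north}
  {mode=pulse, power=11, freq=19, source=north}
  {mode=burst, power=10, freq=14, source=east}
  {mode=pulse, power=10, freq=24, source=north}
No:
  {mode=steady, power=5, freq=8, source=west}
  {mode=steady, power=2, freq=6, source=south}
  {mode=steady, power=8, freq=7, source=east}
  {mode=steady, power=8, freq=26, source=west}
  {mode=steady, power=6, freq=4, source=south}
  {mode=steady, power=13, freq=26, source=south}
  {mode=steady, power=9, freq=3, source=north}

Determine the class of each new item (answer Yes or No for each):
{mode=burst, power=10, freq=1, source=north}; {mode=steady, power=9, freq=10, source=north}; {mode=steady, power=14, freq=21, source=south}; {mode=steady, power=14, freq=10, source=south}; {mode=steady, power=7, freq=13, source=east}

The common property of the 'Yes' items is: mode is not steady. No 'No' item has it.
{mode=burst, power=10, freq=1, source=north} — mode is burst, hence Yes.
{mode=steady, power=9, freq=10, source=north} — mode is steady, hence No.
{mode=steady, power=14, freq=21, source=south} — mode is steady, hence No.
{mode=steady, power=14, freq=10, source=south} — mode is steady, hence No.
{mode=steady, power=7, freq=13, source=east} — mode is steady, hence No.

Yes, No, No, No, No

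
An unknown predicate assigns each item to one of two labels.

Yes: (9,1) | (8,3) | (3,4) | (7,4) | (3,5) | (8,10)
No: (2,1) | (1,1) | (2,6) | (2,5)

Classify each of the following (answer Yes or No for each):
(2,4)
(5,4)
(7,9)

No, Yes, Yes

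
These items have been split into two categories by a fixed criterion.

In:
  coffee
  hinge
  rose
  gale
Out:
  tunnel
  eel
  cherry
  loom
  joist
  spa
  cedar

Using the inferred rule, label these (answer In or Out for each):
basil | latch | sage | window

Out, Out, In, Out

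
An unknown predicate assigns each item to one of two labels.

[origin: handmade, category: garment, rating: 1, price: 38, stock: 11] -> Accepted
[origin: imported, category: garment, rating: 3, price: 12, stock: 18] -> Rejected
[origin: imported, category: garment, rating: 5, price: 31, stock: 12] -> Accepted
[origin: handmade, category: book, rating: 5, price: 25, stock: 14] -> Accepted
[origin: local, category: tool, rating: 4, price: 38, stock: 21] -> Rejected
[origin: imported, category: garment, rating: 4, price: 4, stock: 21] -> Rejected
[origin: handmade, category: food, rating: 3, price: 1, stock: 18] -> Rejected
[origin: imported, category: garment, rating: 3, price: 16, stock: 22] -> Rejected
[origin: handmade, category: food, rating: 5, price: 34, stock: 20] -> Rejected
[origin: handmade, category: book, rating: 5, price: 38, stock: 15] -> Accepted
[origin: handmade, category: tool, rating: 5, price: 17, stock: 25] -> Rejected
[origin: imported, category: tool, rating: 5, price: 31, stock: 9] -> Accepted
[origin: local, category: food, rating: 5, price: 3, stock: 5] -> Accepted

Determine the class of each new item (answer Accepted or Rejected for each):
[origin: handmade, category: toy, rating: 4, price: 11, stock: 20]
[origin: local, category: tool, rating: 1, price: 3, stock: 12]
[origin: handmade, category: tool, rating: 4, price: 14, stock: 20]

The rule appears to be: stock ≤ 15.

Rejected, Accepted, Rejected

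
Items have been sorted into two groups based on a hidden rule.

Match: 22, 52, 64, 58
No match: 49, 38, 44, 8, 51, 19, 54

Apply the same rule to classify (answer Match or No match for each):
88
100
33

Match, Match, No match

One predicate separates the groups cleanly: ≡ 4 (mod 6).
88: Match (88 mod 6 = 4).
100: Match (100 mod 6 = 4).
33: No match (33 mod 6 = 3).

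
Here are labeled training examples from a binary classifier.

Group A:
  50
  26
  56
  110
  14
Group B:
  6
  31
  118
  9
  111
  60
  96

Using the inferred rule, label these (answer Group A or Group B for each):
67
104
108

Group B, Group A, Group B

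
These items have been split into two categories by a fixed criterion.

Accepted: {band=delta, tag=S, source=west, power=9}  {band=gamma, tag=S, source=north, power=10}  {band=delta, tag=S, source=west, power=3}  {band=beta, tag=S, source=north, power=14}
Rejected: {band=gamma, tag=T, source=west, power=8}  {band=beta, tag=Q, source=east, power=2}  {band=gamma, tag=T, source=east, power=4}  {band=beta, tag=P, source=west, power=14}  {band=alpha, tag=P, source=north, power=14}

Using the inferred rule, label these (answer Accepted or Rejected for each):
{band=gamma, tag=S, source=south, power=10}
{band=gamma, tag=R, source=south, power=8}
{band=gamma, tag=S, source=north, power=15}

Checking candidate rules against both groups, what survives is: tag is S.
Accepted: {band=gamma, tag=S, source=south, power=10}, since tag is S.
Rejected: {band=gamma, tag=R, source=south, power=8}, since tag is R.
Accepted: {band=gamma, tag=S, source=north, power=15}, since tag is S.

Accepted, Rejected, Accepted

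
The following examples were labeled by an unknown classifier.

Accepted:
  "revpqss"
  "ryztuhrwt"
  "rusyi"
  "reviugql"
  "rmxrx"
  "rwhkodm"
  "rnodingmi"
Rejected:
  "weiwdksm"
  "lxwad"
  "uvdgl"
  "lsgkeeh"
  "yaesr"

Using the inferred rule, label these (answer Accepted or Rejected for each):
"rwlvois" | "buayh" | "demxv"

All 'Accepted' examples share one property — starts with 'r' — and every 'Rejected' example lacks it.
"rwlvois" → starts with 'r' → Accepted.
"buayh" → starts with 'b' → Rejected.
"demxv" → starts with 'd' → Rejected.

Accepted, Rejected, Rejected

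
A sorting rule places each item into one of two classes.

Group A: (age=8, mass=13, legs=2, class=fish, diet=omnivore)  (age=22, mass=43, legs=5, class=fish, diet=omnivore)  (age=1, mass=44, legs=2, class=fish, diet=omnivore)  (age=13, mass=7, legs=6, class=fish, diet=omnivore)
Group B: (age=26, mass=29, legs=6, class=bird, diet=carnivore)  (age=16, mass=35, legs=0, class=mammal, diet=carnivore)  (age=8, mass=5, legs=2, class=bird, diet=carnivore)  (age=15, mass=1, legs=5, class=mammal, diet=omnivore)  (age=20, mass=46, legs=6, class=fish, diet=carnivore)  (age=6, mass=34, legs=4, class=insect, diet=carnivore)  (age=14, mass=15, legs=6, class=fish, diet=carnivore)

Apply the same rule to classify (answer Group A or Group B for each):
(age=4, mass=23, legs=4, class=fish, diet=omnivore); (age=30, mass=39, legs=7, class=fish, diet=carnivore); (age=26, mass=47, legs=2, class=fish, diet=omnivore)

Group A, Group B, Group A

The classifier is using: diet is omnivore AND class is fish.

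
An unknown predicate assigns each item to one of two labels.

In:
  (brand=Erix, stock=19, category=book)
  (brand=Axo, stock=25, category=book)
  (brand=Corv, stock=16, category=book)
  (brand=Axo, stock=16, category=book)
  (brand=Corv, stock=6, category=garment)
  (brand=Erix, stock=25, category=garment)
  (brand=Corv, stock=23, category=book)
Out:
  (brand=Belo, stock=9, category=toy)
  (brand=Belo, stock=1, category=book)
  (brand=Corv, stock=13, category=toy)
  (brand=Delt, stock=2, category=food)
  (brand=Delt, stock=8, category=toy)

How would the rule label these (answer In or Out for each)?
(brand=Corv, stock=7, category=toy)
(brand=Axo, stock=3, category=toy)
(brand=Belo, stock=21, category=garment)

Out, Out, In

The common property of the 'In' items is: category is garment OR stock ≥ 16. No 'Out' item has it.
Out: (brand=Corv, stock=7, category=toy), since category is toy, stock = 7. Out: (brand=Axo, stock=3, category=toy), since category is toy, stock = 3. In: (brand=Belo, stock=21, category=garment), since category is garment, stock = 21.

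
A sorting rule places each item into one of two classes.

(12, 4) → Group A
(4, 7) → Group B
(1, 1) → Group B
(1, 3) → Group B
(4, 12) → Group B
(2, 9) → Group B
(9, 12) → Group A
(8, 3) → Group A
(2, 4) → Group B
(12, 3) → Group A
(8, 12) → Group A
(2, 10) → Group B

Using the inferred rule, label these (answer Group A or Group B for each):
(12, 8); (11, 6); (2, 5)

Group A, Group A, Group B

'Group A' ⟺ first ≥ 7.
Group A: (12, 8), since first 12.
Group A: (11, 6), since first 11.
Group B: (2, 5), since first 2.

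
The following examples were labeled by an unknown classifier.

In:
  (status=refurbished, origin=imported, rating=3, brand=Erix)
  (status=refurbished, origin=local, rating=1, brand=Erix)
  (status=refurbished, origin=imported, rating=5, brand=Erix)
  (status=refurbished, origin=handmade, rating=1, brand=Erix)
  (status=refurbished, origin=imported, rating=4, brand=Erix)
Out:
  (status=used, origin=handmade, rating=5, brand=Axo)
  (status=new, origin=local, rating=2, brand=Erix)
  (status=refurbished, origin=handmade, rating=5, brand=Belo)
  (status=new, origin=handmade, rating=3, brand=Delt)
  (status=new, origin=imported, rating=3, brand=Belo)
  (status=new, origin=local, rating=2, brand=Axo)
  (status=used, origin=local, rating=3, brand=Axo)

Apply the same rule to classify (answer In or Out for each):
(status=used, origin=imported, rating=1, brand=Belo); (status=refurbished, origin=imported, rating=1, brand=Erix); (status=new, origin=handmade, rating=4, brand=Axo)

Out, In, Out

The simplest hypothesis consistent with all the labels is: brand is Erix AND status is refurbished.
(status=used, origin=imported, rating=1, brand=Belo): brand is Belo, status is used — fails the rule, so Out.
(status=refurbished, origin=imported, rating=1, brand=Erix): brand is Erix, status is refurbished — passes, so In.
(status=new, origin=handmade, rating=4, brand=Axo): brand is Axo, status is new — fails the rule, so Out.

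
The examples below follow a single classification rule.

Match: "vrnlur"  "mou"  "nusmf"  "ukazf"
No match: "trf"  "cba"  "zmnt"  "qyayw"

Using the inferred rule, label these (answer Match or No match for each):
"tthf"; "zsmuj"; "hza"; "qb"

No match, Match, No match, No match

'Match' ⟺ contains 'u'.
"tthf" — no 'u', hence No match. "zsmuj" — has 'u', hence Match. "hza" — no 'u', hence No match. "qb" — no 'u', hence No match.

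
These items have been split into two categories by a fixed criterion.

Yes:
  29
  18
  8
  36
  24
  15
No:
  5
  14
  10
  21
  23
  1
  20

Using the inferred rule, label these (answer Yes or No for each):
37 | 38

The distinguishing property — digit sum ≥ 6 — holds for all the 'Yes' cases and none of the 'No' cases.
37 — digit sum 3+7 = 10, hence Yes. 38 — digit sum 3+8 = 11, hence Yes.

Yes, Yes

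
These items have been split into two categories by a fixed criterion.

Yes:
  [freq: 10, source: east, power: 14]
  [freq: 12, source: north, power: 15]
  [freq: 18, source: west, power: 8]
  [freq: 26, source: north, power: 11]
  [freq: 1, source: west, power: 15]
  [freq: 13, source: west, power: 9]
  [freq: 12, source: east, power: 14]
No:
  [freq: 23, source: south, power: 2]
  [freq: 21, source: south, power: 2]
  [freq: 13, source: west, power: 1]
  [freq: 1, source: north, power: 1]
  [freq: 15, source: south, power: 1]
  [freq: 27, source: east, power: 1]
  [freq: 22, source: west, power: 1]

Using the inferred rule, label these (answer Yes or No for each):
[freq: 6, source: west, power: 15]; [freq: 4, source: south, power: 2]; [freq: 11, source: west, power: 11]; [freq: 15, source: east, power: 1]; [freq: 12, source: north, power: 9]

The pattern is that an item is 'Yes' exactly when: power ≥ 8.

Yes, No, Yes, No, Yes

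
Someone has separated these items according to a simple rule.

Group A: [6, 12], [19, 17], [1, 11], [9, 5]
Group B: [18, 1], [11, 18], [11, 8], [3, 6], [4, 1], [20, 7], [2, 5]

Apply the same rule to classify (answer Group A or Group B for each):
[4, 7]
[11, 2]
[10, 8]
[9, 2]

A rule that fits every label: sum is even — true of each 'Group A' example, false of each 'Group B' one.
[4, 7] — 4+7 = 11, hence Group B. [11, 2] — 11+2 = 13, hence Group B. [10, 8] — 10+8 = 18, hence Group A. [9, 2] — 9+2 = 11, hence Group B.

Group B, Group B, Group A, Group B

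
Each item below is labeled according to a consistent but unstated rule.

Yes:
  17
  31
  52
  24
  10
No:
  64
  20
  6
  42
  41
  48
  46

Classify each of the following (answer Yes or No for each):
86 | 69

No, No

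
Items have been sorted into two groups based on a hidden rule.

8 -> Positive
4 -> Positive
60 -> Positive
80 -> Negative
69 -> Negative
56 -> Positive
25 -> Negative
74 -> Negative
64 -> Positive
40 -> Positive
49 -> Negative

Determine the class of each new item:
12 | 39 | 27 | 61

Positive, Negative, Negative, Negative

The rule appears to be: even AND at most 64.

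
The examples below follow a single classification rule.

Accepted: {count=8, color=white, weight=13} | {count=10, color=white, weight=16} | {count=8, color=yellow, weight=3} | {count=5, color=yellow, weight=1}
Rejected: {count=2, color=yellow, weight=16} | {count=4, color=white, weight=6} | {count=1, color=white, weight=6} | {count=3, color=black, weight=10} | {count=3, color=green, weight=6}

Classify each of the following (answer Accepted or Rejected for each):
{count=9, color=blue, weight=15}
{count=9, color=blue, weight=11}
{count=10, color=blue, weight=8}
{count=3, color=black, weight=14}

A rule that fits every label: count ≥ 5 — true of each 'Accepted' example, false of each 'Rejected' one.
{count=9, color=blue, weight=15}: Accepted (count = 9). {count=9, color=blue, weight=11}: Accepted (count = 9). {count=10, color=blue, weight=8}: Accepted (count = 10). {count=3, color=black, weight=14}: Rejected (count = 3).

Accepted, Accepted, Accepted, Rejected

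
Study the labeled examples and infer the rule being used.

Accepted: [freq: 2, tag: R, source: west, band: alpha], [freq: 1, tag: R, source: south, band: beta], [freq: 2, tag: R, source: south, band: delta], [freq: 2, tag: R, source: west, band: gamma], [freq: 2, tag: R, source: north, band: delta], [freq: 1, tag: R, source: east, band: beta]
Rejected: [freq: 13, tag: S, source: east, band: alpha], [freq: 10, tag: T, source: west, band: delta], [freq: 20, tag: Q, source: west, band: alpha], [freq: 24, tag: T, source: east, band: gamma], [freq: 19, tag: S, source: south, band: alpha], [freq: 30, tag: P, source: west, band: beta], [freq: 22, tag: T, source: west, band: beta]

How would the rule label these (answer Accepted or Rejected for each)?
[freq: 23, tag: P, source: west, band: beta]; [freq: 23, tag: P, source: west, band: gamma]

A rule that fits every label: tag is R — true of each 'Accepted' example, false of each 'Rejected' one.

Rejected, Rejected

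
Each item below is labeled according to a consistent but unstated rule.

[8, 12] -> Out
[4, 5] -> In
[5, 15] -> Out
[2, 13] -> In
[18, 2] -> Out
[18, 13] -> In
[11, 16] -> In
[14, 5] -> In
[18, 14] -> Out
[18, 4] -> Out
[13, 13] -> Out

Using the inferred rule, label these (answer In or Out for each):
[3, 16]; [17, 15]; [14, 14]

In, Out, Out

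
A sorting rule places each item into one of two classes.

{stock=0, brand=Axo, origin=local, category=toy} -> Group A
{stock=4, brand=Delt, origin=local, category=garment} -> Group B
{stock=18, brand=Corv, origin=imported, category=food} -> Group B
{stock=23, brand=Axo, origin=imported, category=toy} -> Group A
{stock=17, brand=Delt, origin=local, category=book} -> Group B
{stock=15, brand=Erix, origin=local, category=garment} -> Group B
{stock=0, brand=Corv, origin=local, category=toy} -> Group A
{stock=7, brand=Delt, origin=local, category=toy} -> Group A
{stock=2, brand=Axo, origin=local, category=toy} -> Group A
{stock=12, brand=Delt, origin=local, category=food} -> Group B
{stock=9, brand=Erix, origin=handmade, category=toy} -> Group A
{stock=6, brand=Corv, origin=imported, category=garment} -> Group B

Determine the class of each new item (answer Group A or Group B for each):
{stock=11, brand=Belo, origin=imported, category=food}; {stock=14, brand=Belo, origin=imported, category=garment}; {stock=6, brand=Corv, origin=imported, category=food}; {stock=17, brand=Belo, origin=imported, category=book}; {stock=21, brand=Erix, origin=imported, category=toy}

All 'Group A' examples share one property — category is toy — and every 'Group B' example lacks it.
Group B: {stock=11, brand=Belo, origin=imported, category=food}, since category is food. Group B: {stock=14, brand=Belo, origin=imported, category=garment}, since category is garment. Group B: {stock=6, brand=Corv, origin=imported, category=food}, since category is food. Group B: {stock=17, brand=Belo, origin=imported, category=book}, since category is book. Group A: {stock=21, brand=Erix, origin=imported, category=toy}, since category is toy.

Group B, Group B, Group B, Group B, Group A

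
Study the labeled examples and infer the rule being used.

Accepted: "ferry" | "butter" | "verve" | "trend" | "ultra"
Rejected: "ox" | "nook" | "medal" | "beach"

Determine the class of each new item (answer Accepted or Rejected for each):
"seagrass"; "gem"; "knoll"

'Accepted' ⟺ contains 'r'.
"seagrass" → has 'r' → Accepted.
"gem" → no 'r' → Rejected.
"knoll" → no 'r' → Rejected.

Accepted, Rejected, Rejected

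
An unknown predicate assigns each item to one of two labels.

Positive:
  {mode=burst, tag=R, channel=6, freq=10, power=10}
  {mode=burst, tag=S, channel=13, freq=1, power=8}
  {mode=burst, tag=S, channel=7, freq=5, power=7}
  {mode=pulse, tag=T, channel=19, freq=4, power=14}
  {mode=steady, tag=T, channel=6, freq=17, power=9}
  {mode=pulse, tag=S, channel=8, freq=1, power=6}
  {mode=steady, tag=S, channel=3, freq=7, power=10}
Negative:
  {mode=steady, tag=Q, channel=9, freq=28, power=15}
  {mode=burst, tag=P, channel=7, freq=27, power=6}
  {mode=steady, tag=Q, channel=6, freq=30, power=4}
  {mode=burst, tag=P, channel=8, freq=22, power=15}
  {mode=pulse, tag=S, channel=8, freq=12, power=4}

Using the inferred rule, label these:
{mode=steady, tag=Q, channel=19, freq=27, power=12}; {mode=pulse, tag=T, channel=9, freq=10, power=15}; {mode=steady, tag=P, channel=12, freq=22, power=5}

Every 'Positive' example satisfies: tag is T OR freq ≤ 10. None of the 'Negative' examples do.
{mode=steady, tag=Q, channel=19, freq=27, power=12}: Negative (tag is Q, freq = 27). {mode=pulse, tag=T, channel=9, freq=10, power=15}: Positive (tag is T, freq = 10). {mode=steady, tag=P, channel=12, freq=22, power=5}: Negative (tag is P, freq = 22).

Negative, Positive, Negative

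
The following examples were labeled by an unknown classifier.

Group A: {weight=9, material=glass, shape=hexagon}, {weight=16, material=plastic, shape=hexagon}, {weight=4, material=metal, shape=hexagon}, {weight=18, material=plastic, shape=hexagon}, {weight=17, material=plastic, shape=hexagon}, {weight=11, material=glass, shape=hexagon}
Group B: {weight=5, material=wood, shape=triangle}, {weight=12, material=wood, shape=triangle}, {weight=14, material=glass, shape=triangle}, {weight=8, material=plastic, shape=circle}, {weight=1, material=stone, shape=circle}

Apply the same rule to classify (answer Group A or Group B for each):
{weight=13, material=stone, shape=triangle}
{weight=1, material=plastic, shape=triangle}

Checking candidate rules against both groups, what survives is: shape is hexagon.
{weight=13, material=stone, shape=triangle} — shape is triangle, hence Group B.
{weight=1, material=plastic, shape=triangle} — shape is triangle, hence Group B.

Group B, Group B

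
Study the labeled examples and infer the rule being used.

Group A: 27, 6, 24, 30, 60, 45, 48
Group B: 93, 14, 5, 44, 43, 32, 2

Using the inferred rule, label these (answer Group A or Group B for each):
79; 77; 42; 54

A rule that fits every label: multiple of 3 AND at most 60 — true of each 'Group A' example, false of each 'Group B' one.
79 → 79 = 3·26 + 1, 79 > 60 → Group B. 77 → 77 = 3·25 + 2, 77 > 60 → Group B. 42 → 42 = 3·14, 42 ≤ 60 → Group A. 54 → 54 = 3·18, 54 ≤ 60 → Group A.

Group B, Group B, Group A, Group A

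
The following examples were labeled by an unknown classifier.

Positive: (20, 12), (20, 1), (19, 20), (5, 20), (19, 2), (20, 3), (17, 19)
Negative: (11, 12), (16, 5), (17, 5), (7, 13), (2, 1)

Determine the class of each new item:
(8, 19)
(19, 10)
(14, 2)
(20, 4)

Positive, Positive, Negative, Positive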